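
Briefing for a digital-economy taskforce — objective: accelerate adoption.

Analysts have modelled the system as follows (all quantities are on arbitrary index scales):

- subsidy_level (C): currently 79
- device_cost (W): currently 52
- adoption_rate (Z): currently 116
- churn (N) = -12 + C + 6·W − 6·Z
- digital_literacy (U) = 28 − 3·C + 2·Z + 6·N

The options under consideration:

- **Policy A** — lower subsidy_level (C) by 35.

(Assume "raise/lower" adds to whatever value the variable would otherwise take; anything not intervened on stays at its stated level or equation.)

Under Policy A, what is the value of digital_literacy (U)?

-1984

Policy A (C − 35):
  C = 79 − 35 = 44
  W = 52
  Z = 116
  N = -12 + 44 + 6·52 − 6·116 = -352
  U = 28 − 3·44 + 2·116 + 6·(-352) = -1984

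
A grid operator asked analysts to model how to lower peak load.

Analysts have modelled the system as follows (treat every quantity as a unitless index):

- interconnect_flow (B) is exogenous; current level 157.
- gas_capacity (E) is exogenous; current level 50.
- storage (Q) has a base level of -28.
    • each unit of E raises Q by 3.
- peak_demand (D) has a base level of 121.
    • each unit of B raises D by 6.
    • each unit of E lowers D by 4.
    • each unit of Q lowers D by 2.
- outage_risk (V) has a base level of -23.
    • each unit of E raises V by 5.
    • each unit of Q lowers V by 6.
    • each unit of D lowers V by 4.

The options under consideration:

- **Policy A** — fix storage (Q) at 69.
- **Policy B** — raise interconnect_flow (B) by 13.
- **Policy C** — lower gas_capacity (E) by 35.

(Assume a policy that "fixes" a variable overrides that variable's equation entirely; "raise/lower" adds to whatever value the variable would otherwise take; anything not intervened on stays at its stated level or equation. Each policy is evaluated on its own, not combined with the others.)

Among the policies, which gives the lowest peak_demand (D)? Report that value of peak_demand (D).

Policy A (Q := 69):
  B = 157
  E = 50
  Q = 69
  D = 121 + 6·157 − 4·50 − 2·69 = 725
Policy B (B + 13):
  B = 157 + 13 = 170
  E = 50
  Q = -28 + 3·50 = 122
  D = 121 + 6·170 − 4·50 − 2·122 = 697
Policy C (E − 35):
  B = 157
  E = 50 − 35 = 15
  Q = -28 + 3·15 = 17
  D = 121 + 6·157 − 4·15 − 2·17 = 969
Comparing — Policy A: D=725, Policy B: D=697, Policy C: D=969. Lowest is 697 (Policy B).

697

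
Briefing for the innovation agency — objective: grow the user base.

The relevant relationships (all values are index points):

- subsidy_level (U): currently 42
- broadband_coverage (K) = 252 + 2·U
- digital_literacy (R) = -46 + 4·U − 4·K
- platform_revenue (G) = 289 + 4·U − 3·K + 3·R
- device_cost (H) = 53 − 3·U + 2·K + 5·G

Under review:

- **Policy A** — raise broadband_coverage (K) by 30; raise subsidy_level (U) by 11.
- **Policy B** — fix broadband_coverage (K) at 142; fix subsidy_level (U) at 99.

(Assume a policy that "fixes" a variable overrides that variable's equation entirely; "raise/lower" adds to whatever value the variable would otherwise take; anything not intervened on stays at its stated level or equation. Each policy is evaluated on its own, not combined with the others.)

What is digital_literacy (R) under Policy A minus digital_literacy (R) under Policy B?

-1168

Policy A (K + 30, U + 11):
  U = 42 + 11 = 53
  K = 252 + 2·53 (+30 from intervention) = 388
  R = -46 + 4·53 − 4·388 = -1386
Policy B (K := 142, U := 99):
  U = 99
  K = 142
  R = -46 + 4·99 − 4·142 = -218
R: -1386 − (-218) = -1168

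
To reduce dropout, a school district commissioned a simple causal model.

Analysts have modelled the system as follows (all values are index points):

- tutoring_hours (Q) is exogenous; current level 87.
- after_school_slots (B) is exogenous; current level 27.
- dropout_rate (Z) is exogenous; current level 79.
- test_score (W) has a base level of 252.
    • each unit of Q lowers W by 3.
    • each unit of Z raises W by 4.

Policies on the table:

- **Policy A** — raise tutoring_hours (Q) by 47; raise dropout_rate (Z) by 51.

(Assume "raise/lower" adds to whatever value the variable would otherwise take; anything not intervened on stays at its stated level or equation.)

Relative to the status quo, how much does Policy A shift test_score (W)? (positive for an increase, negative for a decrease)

Baseline:
  Q = 87
  Z = 79
  W = 252 − 3·87 + 4·79 = 307
Policy A (Q + 47, Z + 51):
  Q = 87 + 47 = 134
  Z = 79 + 51 = 130
  W = 252 − 3·134 + 4·130 = 370
Change in W: 370 − 307 = 63

63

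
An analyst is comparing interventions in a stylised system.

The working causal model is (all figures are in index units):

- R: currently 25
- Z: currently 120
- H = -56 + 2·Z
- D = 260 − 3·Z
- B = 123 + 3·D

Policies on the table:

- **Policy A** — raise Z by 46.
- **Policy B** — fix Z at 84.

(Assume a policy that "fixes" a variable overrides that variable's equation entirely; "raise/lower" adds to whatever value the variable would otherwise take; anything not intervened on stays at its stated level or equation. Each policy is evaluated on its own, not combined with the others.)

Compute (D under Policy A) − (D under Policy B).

Policy A (Z + 46):
  Z = 120 + 46 = 166
  D = 260 − 3·166 = -238
Policy B (Z := 84):
  Z = 84
  D = 260 − 3·84 = 8
D: -238 − 8 = -246

-246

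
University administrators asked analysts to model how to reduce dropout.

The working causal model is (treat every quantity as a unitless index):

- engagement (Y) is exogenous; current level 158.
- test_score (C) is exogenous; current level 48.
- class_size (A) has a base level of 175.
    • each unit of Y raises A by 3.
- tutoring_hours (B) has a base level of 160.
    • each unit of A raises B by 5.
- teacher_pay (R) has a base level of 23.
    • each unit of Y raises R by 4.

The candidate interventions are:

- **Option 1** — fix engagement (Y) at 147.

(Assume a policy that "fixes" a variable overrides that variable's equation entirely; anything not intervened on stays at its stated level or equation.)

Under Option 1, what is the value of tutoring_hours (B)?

3240

Option 1 (Y := 147):
  Y = 147
  A = 175 + 3·147 = 616
  B = 160 + 5·616 = 3240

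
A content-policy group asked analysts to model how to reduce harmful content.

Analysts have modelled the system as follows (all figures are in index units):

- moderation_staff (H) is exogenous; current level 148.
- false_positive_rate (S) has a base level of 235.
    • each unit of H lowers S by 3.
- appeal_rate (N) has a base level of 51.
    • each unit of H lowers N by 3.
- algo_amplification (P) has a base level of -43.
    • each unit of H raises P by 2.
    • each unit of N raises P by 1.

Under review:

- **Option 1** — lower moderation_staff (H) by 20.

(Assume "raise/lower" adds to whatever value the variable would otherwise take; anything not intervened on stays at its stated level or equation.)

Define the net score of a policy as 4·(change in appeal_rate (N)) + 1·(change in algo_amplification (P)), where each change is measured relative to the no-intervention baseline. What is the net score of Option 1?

260

Baseline:
  H = 148
  N = 51 − 3·148 = -393
  P = -43 + 2·148 + (-393) = -140
Option 1 (H − 20):
  H = 148 − 20 = 128
  N = 51 − 3·128 = -333
  P = -43 + 2·128 + (-333) = -120
ΔN = -333 − (-393) = 60; ΔP = -120 − (-140) = 20
Score = 4·60 + 1·20 = 260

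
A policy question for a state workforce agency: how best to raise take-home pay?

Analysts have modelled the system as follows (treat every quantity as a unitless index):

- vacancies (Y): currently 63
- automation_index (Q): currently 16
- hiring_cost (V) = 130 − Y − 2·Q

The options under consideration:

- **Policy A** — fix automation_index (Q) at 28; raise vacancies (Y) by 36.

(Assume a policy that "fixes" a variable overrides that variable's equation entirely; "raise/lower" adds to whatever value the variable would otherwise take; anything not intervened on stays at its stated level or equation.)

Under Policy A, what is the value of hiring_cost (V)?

-25

Policy A (Q := 28, Y + 36):
  Y = 63 + 36 = 99
  Q = 28
  V = 130 − 99 − 2·28 = -25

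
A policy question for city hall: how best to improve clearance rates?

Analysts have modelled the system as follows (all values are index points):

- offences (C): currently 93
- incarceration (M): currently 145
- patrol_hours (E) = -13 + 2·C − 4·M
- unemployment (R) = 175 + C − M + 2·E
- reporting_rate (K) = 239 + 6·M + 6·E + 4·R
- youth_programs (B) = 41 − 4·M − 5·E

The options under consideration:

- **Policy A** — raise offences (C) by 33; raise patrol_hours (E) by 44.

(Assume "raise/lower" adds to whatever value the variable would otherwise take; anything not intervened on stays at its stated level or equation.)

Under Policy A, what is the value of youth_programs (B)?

946

Policy A (C + 33, E + 44):
  C = 93 + 33 = 126
  M = 145
  E = -13 + 2·126 − 4·145 (+44 from intervention) = -297
  B = 41 − 4·145 − 5·(-297) = 946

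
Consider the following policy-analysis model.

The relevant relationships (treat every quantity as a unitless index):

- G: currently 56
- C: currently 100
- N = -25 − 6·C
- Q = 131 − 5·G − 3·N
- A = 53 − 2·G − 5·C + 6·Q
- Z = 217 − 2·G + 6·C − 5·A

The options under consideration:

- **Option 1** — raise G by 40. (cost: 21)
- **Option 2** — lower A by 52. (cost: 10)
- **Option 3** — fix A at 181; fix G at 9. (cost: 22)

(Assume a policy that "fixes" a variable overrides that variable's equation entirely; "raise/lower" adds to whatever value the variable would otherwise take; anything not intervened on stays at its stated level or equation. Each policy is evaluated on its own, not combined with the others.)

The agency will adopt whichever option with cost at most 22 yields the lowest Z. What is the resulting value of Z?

-48020

Option 1 (G + 40):
  G = 56 + 40 = 96
  C = 100
  N = -25 − 6·100 = -625
  Q = 131 − 5·96 − 3·(-625) = 1526
  A = 53 − 2·96 − 5·100 + 6·1526 = 8517
  Z = 217 − 2·96 + 6·100 − 5·8517 = -41960
Option 2 (A − 52):
  G = 56
  C = 100
  N = -25 − 6·100 = -625
  Q = 131 − 5·56 − 3·(-625) = 1726
  A = 53 − 2·56 − 5·100 + 6·1726 (−52 from intervention) = 9745
  Z = 217 − 2·56 + 6·100 − 5·9745 = -48020
Option 3 (A := 181, G := 9):
  G = 9
  C = 100
  N = -25 − 6·100 = -625
  Q = 131 − 5·9 − 3·(-625) = 1961
  A = 181
  Z = 217 − 2·9 + 6·100 − 5·181 = -106
Comparing — Option 1: Z=-41960, Option 2: Z=-48020, Option 3: Z=-106. Lowest is -48020 (Option 2).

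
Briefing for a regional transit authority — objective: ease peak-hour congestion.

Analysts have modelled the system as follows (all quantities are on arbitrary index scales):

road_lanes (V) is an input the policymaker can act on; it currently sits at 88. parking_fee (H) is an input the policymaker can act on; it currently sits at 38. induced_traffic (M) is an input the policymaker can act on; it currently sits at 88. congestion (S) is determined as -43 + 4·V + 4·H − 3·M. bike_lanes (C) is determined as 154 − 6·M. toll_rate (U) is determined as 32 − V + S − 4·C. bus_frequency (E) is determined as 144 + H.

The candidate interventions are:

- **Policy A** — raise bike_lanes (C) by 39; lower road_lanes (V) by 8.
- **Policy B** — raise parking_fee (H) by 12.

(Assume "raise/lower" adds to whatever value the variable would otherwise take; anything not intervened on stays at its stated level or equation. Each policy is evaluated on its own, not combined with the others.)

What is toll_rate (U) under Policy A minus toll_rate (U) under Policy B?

-228

Policy A (C + 39, V − 8):
  V = 88 − 8 = 80
  H = 38
  M = 88
  S = -43 + 4·80 + 4·38 − 3·88 = 165
  C = 154 − 6·88 (+39 from intervention) = -335
  U = 32 − 80 + 165 − 4·(-335) = 1457
Policy B (H + 12):
  V = 88
  H = 38 + 12 = 50
  M = 88
  S = -43 + 4·88 + 4·50 − 3·88 = 245
  C = 154 − 6·88 = -374
  U = 32 − 88 + 245 − 4·(-374) = 1685
U: 1457 − 1685 = -228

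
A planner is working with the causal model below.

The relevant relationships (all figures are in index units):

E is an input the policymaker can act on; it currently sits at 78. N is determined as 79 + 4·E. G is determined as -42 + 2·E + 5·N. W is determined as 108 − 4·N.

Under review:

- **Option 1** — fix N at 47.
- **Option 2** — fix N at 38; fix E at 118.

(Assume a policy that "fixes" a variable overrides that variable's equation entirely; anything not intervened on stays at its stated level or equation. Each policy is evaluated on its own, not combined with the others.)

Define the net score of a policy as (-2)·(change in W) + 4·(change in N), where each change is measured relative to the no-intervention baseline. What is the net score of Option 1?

-4128

Baseline:
  E = 78
  N = 79 + 4·78 = 391
  W = 108 − 4·391 = -1456
Option 1 (N := 47):
  E = 78
  N = 47
  W = 108 − 4·47 = -80
ΔW = -80 − (-1456) = 1376; ΔN = 47 − 391 = -344
Score = (-2)·1376 + 4·(-344) = -4128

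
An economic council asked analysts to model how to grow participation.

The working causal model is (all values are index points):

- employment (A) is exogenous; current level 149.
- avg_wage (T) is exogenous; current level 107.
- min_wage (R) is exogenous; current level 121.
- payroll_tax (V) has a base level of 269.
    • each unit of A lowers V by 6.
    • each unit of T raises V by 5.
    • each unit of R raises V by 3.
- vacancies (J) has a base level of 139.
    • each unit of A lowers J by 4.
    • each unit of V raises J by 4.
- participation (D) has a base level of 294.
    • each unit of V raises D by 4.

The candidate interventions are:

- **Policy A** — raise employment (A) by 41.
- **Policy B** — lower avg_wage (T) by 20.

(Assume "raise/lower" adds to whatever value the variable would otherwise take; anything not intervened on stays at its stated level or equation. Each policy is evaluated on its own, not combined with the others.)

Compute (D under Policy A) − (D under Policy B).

-584

Policy A (A + 41):
  A = 149 + 41 = 190
  T = 107
  R = 121
  V = 269 − 6·190 + 5·107 + 3·121 = 27
  D = 294 + 4·27 = 402
Policy B (T − 20):
  A = 149
  T = 107 − 20 = 87
  R = 121
  V = 269 − 6·149 + 5·87 + 3·121 = 173
  D = 294 + 4·173 = 986
D: 402 − 986 = -584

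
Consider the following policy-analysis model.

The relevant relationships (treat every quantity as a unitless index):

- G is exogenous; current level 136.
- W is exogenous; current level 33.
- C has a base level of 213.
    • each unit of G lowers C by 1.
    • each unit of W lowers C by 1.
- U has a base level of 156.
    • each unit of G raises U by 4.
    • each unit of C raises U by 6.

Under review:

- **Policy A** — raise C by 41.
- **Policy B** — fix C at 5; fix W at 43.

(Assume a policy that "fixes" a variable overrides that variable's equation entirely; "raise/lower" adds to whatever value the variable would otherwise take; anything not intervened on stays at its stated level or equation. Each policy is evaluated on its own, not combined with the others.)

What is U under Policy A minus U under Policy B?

480

Policy A (C + 41):
  G = 136
  W = 33
  C = 213 − 136 − 33 (+41 from intervention) = 85
  U = 156 + 4·136 + 6·85 = 1210
Policy B (C := 5, W := 43):
  G = 136
  W = 43
  C = 5
  U = 156 + 4·136 + 6·5 = 730
U: 1210 − 730 = 480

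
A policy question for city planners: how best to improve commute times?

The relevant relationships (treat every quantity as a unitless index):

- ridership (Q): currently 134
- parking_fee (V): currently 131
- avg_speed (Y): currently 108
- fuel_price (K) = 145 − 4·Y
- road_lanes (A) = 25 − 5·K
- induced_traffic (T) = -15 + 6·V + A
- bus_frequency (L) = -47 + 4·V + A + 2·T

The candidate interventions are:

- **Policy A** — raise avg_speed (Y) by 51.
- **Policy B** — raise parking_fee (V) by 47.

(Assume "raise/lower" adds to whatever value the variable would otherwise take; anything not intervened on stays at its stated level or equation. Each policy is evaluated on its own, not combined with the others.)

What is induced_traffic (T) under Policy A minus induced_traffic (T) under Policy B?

Policy A (Y + 51):
  V = 131
  Y = 108 + 51 = 159
  K = 145 − 4·159 = -491
  A = 25 − 5·(-491) = 2480
  T = -15 + 6·131 + 2480 = 3251
Policy B (V + 47):
  V = 131 + 47 = 178
  Y = 108
  K = 145 − 4·108 = -287
  A = 25 − 5·(-287) = 1460
  T = -15 + 6·178 + 1460 = 2513
T: 3251 − 2513 = 738

738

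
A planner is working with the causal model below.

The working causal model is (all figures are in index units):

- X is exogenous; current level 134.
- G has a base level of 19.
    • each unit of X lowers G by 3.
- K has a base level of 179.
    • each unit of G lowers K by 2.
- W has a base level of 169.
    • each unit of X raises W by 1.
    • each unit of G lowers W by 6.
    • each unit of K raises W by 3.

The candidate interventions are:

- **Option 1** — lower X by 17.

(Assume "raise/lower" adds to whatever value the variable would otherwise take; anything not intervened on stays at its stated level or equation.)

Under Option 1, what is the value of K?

843

Option 1 (X − 17):
  X = 134 − 17 = 117
  G = 19 − 3·117 = -332
  K = 179 − 2·(-332) = 843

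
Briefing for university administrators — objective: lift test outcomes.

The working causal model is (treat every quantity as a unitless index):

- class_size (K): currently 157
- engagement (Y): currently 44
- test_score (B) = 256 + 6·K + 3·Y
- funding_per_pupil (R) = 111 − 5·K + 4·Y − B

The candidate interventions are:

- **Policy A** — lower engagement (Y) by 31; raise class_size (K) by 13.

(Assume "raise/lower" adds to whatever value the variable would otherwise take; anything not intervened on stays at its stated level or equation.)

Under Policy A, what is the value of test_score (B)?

Policy A (Y − 31, K + 13):
  K = 157 + 13 = 170
  Y = 44 − 31 = 13
  B = 256 + 6·170 + 3·13 = 1315

1315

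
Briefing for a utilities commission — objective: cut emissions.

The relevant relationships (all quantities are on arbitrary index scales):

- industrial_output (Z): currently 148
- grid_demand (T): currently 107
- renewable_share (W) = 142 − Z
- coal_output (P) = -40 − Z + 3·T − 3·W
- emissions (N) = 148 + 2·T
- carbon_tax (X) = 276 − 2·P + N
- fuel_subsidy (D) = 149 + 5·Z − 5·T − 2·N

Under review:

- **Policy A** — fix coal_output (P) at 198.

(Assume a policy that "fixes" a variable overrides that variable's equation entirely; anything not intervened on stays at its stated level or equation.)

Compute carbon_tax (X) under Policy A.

Policy A (P := 198):
  Z = 148
  T = 107
  W = 142 − 148 = -6
  P = 198
  N = 148 + 2·107 = 362
  X = 276 − 2·198 + 362 = 242

242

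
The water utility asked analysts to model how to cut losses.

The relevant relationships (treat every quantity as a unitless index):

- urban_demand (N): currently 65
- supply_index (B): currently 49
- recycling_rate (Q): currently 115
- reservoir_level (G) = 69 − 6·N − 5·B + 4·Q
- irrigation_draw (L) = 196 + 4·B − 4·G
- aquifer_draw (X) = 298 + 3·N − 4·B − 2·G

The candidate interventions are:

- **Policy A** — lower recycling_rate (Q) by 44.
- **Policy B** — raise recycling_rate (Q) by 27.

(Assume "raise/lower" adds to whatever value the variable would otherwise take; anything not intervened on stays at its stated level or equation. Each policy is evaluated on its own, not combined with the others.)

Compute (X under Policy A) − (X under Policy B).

568

Policy A (Q − 44):
  N = 65
  B = 49
  Q = 115 − 44 = 71
  G = 69 − 6·65 − 5·49 + 4·71 = -282
  X = 298 + 3·65 − 4·49 − 2·(-282) = 861
Policy B (Q + 27):
  N = 65
  B = 49
  Q = 115 + 27 = 142
  G = 69 − 6·65 − 5·49 + 4·142 = 2
  X = 298 + 3·65 − 4·49 − 2·2 = 293
X: 861 − 293 = 568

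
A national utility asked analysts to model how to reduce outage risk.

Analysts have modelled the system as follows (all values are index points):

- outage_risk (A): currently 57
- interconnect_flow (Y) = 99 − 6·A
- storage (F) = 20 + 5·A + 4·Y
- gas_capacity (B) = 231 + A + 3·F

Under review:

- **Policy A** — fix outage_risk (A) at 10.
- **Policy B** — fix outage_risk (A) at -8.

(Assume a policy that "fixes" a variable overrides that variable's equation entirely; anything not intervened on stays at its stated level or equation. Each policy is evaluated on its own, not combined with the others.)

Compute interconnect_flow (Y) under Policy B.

147

Policy B (A := -8):
  A = -8
  Y = 99 − 6·(-8) = 147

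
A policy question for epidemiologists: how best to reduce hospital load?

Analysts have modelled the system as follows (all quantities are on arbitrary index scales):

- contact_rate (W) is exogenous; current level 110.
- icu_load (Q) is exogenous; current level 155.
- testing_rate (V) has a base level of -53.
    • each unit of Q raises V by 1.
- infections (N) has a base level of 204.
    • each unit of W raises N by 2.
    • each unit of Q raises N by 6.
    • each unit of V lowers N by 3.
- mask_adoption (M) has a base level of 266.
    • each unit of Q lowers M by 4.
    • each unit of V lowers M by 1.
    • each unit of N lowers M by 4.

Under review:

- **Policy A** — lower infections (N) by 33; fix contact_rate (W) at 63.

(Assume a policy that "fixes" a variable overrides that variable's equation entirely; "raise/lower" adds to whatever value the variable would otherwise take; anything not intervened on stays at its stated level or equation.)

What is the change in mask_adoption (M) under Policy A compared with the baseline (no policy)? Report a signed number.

Baseline:
  W = 110
  Q = 155
  V = -53 + 155 = 102
  N = 204 + 2·110 + 6·155 − 3·102 = 1048
  M = 266 − 4·155 − 102 − 4·1048 = -4648
Policy A (N − 33, W := 63):
  W = 63
  Q = 155
  V = -53 + 155 = 102
  N = 204 + 2·63 + 6·155 − 3·102 (−33 from intervention) = 921
  M = 266 − 4·155 − 102 − 4·921 = -4140
Change in M: -4140 − (-4648) = 508

508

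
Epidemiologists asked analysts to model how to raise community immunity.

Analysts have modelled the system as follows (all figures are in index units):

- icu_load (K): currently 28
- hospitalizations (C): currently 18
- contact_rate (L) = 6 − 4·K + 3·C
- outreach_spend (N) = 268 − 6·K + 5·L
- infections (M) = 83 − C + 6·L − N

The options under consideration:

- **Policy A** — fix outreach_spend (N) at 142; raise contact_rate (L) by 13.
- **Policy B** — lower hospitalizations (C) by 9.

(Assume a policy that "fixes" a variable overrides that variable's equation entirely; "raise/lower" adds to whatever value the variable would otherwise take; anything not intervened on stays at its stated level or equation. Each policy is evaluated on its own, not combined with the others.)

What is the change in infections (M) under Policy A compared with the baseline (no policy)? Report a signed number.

Baseline:
  K = 28
  C = 18
  L = 6 − 4·28 + 3·18 = -52
  N = 268 − 6·28 + 5·(-52) = -160
  M = 83 − 18 + 6·(-52) − (-160) = -87
Policy A (N := 142, L + 13):
  K = 28
  C = 18
  L = 6 − 4·28 + 3·18 (+13 from intervention) = -39
  N = 142
  M = 83 − 18 + 6·(-39) − 142 = -311
Change in M: -311 − (-87) = -224

-224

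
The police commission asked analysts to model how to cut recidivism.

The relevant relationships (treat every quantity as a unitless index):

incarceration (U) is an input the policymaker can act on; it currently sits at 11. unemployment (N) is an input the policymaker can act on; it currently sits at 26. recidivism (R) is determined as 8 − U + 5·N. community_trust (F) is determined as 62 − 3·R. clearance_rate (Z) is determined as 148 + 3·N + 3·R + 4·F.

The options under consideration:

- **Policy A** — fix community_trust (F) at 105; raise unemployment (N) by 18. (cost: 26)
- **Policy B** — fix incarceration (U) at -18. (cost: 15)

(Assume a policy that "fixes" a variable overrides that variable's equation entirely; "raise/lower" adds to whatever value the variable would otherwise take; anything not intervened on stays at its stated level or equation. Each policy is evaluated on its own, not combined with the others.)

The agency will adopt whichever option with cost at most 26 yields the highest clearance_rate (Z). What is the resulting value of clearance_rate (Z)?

1351

Policy A (F := 105, N + 18):
  U = 11
  N = 26 + 18 = 44
  R = 8 − 11 + 5·44 = 217
  F = 105
  Z = 148 + 3·44 + 3·217 + 4·105 = 1351
Policy B (U := -18):
  U = -18
  N = 26
  R = 8 − (-18) + 5·26 = 156
  F = 62 − 3·156 = -406
  Z = 148 + 3·26 + 3·156 + 4·(-406) = -930
Comparing — Policy A: Z=1351, Policy B: Z=-930. Highest is 1351 (Policy A).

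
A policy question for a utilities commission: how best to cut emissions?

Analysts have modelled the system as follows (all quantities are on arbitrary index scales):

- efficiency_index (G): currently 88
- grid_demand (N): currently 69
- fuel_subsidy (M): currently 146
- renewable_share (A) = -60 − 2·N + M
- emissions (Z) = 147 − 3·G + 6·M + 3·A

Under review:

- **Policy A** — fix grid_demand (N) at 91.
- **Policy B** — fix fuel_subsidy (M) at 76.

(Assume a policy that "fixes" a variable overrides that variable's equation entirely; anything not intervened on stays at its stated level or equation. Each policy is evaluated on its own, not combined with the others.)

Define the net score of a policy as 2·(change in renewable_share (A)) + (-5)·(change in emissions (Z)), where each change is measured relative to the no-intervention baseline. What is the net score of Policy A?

572

Baseline:
  G = 88
  N = 69
  M = 146
  A = -60 − 2·69 + 146 = -52
  Z = 147 − 3·88 + 6·146 + 3·(-52) = 603
Policy A (N := 91):
  G = 88
  N = 91
  M = 146
  A = -60 − 2·91 + 146 = -96
  Z = 147 − 3·88 + 6·146 + 3·(-96) = 471
ΔA = -96 − (-52) = -44; ΔZ = 471 − 603 = -132
Score = 2·(-44) + (-5)·(-132) = 572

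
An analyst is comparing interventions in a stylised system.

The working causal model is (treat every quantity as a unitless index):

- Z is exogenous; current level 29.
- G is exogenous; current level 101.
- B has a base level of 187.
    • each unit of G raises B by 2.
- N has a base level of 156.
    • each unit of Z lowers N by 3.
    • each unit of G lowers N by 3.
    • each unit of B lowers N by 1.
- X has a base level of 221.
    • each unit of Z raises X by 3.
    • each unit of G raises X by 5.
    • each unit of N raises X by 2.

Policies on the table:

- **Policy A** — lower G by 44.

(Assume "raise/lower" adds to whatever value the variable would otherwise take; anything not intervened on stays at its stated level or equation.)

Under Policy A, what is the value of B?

301

Policy A (G − 44):
  G = 101 − 44 = 57
  B = 187 + 2·57 = 301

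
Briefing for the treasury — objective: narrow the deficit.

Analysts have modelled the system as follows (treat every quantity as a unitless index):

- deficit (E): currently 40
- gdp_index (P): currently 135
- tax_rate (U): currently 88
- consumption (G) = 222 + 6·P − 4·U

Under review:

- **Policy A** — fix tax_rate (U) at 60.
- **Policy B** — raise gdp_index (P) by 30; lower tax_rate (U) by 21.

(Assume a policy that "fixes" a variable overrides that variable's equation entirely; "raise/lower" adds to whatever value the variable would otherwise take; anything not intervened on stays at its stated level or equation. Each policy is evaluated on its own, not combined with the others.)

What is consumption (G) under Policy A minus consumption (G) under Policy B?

Policy A (U := 60):
  P = 135
  U = 60
  G = 222 + 6·135 − 4·60 = 792
Policy B (P + 30, U − 21):
  P = 135 + 30 = 165
  U = 88 − 21 = 67
  G = 222 + 6·165 − 4·67 = 944
G: 792 − 944 = -152

-152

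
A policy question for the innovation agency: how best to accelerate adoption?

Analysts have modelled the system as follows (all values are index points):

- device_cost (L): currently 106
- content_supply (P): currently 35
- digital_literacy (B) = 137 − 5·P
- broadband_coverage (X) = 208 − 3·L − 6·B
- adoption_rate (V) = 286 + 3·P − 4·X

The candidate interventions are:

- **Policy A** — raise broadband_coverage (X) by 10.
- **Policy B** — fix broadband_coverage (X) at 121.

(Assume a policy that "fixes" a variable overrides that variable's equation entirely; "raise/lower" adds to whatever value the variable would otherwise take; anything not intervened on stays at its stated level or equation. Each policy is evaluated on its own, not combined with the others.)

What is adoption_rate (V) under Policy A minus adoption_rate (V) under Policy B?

Policy A (X + 10):
  L = 106
  P = 35
  B = 137 − 5·35 = -38
  X = 208 − 3·106 − 6·(-38) (+10 from intervention) = 128
  V = 286 + 3·35 − 4·128 = -121
Policy B (X := 121):
  L = 106
  P = 35
  B = 137 − 5·35 = -38
  X = 121
  V = 286 + 3·35 − 4·121 = -93
V: -121 − (-93) = -28

-28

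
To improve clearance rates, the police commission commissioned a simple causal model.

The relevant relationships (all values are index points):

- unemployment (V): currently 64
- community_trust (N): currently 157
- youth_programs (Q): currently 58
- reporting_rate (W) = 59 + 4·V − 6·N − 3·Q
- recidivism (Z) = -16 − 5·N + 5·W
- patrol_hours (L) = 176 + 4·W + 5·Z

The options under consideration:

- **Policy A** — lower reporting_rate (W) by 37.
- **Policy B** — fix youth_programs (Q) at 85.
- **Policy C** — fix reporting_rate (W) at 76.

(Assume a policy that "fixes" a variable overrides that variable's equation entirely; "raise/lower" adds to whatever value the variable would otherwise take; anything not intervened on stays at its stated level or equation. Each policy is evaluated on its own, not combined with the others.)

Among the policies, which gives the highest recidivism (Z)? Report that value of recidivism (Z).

Policy A (W − 37):
  V = 64
  N = 157
  Q = 58
  W = 59 + 4·64 − 6·157 − 3·58 (−37 from intervention) = -838
  Z = -16 − 5·157 + 5·(-838) = -4991
Policy B (Q := 85):
  V = 64
  N = 157
  Q = 85
  W = 59 + 4·64 − 6·157 − 3·85 = -882
  Z = -16 − 5·157 + 5·(-882) = -5211
Policy C (W := 76):
  V = 64
  N = 157
  Q = 58
  W = 76
  Z = -16 − 5·157 + 5·76 = -421
Comparing — Policy A: Z=-4991, Policy B: Z=-5211, Policy C: Z=-421. Highest is -421 (Policy C).

-421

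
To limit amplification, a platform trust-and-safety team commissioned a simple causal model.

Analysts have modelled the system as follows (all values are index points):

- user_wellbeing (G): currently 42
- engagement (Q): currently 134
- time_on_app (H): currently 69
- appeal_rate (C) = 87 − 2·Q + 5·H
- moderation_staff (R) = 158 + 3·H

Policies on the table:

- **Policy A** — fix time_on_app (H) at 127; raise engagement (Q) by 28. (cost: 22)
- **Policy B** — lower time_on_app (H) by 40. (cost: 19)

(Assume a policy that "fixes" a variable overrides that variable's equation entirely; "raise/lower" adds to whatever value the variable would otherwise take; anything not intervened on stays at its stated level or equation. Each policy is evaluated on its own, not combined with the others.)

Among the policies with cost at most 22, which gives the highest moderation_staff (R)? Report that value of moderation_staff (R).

539

Policy A (H := 127, Q + 28):
  H = 127
  R = 158 + 3·127 = 539
Policy B (H − 40):
  H = 69 − 40 = 29
  R = 158 + 3·29 = 245
Comparing — Policy A: R=539, Policy B: R=245. Highest is 539 (Policy A).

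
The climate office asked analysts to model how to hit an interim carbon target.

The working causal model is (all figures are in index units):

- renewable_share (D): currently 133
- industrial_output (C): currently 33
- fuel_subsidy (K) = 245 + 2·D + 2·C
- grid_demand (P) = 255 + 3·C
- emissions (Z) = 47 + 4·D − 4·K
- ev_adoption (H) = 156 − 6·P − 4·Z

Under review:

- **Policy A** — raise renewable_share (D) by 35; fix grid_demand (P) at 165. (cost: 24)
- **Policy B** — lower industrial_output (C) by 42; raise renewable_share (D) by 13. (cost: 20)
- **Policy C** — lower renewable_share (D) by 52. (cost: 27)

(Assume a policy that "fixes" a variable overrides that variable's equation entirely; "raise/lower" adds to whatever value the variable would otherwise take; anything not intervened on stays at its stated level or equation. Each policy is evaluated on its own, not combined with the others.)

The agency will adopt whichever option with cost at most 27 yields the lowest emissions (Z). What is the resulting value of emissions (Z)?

-1869

Policy A (D + 35, P := 165):
  D = 133 + 35 = 168
  C = 33
  K = 245 + 2·168 + 2·33 = 647
  Z = 47 + 4·168 − 4·647 = -1869
Policy B (C − 42, D + 13):
  D = 133 + 13 = 146
  C = 33 − 42 = -9
  K = 245 + 2·146 + 2·(-9) = 519
  Z = 47 + 4·146 − 4·519 = -1445
Policy C (D − 52):
  D = 133 − 52 = 81
  C = 33
  K = 245 + 2·81 + 2·33 = 473
  Z = 47 + 4·81 − 4·473 = -1521
Comparing — Policy A: Z=-1869, Policy B: Z=-1445, Policy C: Z=-1521. Lowest is -1869 (Policy A).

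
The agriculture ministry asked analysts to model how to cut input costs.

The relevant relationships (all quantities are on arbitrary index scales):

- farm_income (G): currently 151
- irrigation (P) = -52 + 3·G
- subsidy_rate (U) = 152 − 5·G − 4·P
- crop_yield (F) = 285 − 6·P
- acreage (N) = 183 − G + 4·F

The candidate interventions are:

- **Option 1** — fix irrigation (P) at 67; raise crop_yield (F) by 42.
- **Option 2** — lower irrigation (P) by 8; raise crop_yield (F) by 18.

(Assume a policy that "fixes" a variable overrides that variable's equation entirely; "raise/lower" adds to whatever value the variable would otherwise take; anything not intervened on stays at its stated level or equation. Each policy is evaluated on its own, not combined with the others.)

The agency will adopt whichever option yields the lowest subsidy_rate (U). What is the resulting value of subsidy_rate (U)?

Option 1 (P := 67, F + 42):
  G = 151
  P = 67
  U = 152 − 5·151 − 4·67 = -871
Option 2 (P − 8, F + 18):
  G = 151
  P = -52 + 3·151 (−8 from intervention) = 393
  U = 152 − 5·151 − 4·393 = -2175
Comparing — Option 1: U=-871, Option 2: U=-2175. Lowest is -2175 (Option 2).

-2175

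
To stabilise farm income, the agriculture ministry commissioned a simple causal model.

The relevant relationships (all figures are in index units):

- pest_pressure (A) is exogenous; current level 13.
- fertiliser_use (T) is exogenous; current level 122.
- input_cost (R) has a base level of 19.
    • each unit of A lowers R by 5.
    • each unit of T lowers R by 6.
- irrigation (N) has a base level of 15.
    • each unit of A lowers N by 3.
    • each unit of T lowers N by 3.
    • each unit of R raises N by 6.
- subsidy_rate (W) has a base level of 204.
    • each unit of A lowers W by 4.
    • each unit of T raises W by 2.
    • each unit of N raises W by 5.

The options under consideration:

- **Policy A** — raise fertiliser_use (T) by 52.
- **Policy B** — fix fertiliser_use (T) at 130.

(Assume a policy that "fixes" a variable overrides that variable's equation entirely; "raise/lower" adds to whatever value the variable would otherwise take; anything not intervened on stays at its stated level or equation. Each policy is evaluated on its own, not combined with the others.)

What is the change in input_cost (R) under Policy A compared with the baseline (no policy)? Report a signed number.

-312

Baseline:
  A = 13
  T = 122
  R = 19 − 5·13 − 6·122 = -778
Policy A (T + 52):
  A = 13
  T = 122 + 52 = 174
  R = 19 − 5·13 − 6·174 = -1090
Change in R: -1090 − (-778) = -312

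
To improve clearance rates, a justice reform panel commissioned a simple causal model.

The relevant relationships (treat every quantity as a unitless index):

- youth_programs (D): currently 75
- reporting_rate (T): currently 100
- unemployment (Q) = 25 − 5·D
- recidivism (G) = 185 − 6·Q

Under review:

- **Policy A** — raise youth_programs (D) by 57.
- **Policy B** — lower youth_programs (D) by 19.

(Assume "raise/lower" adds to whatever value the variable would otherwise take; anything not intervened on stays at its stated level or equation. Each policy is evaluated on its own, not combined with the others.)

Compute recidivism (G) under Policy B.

Policy B (D − 19):
  D = 75 − 19 = 56
  Q = 25 − 5·56 = -255
  G = 185 − 6·(-255) = 1715

1715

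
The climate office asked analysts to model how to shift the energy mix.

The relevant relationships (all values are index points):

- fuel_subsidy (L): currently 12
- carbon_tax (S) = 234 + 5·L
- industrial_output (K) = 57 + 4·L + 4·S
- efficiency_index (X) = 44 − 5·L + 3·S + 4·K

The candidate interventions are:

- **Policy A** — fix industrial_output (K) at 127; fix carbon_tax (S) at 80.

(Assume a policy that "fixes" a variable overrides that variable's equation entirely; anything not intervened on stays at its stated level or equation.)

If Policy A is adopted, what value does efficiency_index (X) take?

732

Policy A (K := 127, S := 80):
  L = 12
  S = 80
  K = 127
  X = 44 − 5·12 + 3·80 + 4·127 = 732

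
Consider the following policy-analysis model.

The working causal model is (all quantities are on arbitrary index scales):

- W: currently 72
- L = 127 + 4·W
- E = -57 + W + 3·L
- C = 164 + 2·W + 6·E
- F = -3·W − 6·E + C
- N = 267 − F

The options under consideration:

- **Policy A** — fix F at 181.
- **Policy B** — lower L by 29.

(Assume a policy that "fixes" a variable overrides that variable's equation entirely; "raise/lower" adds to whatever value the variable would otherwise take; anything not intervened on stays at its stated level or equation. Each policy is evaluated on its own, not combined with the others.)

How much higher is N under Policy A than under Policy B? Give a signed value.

Policy A (F := 181):
  W = 72
  L = 127 + 4·72 = 415
  E = -57 + 72 + 3·415 = 1260
  C = 164 + 2·72 + 6·1260 = 7868
  F = 181
  N = 267 − 181 = 86
Policy B (L − 29):
  W = 72
  L = 127 + 4·72 (−29 from intervention) = 386
  E = -57 + 72 + 3·386 = 1173
  C = 164 + 2·72 + 6·1173 = 7346
  F = 0 − 3·72 − 6·1173 + 7346 = 92
  N = 267 − 92 = 175
N: 86 − 175 = -89

-89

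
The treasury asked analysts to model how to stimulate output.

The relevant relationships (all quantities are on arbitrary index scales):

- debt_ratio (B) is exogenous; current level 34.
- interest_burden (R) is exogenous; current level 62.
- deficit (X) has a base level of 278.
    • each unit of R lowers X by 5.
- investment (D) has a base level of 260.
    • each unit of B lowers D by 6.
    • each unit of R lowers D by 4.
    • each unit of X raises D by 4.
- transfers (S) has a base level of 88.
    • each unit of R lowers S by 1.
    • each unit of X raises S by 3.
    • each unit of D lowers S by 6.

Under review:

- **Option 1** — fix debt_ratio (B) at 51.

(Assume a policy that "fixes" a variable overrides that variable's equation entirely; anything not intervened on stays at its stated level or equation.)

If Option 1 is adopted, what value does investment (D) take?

Option 1 (B := 51):
  B = 51
  R = 62
  X = 278 − 5·62 = -32
  D = 260 − 6·51 − 4·62 + 4·(-32) = -422

-422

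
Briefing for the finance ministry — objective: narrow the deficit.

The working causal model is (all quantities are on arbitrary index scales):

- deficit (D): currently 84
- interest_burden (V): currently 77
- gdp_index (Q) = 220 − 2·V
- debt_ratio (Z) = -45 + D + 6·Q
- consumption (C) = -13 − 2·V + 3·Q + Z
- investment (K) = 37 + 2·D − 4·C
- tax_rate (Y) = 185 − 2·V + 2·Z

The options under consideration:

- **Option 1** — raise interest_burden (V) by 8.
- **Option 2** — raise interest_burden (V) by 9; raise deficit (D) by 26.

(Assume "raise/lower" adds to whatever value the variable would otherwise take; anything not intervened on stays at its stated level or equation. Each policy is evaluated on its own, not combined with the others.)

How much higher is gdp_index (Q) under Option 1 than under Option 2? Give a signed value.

2

Option 1 (V + 8):
  V = 77 + 8 = 85
  Q = 220 − 2·85 = 50
Option 2 (V + 9, D + 26):
  V = 77 + 9 = 86
  Q = 220 − 2·86 = 48
Q: 50 − 48 = 2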